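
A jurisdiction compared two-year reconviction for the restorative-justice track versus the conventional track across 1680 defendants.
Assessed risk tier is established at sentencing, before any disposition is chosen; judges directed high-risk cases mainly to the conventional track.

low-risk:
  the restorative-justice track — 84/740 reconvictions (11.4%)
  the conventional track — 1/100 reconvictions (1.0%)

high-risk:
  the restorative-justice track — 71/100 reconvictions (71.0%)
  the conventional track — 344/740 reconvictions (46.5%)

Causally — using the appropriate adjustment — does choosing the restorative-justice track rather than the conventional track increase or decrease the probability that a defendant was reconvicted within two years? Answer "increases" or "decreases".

Assessed risk tier is set before the disposition has any effect — it is not caused by the disposition — and it independently drives the outcome. That makes it a confounder, so the causal comparison is within assessed risk tier levels.
Within each level — low-risk: 11.4% vs 1.0%; high-risk: 71.0% vs 46.5% — the conventional track is lower every time.

increases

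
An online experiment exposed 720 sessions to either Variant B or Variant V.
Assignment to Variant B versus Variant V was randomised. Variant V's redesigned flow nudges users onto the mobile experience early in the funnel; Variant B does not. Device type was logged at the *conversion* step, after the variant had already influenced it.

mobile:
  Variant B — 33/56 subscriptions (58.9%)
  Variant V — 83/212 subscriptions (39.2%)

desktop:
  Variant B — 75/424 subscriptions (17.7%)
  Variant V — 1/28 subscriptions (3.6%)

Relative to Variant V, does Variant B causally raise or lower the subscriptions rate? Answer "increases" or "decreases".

Device type is downstream of the variant. One should not condition on a consequence of treatment, so the overall rates are the right comparison.
Pooled: Variant B 22.5% vs Variant V 35.0%; Variant V is higher overall.

decreases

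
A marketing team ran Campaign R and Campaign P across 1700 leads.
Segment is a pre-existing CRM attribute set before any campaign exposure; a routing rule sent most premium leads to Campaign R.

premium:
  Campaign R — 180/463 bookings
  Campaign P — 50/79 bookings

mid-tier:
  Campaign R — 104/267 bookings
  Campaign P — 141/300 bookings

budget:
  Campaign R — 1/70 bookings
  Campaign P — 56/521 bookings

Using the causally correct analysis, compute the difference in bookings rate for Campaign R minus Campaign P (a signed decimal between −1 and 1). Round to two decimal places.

-0.14

Within every customer segment level Campaign P has the higher rate, yet pooled Campaign R does — Simpson's reversal.
Customer segment satisfies the back-door criterion: it is not a descendant of the campaign, and it blocks the spurious path from campaign to outcome. Adjusting for it (i.e., using the within-customer segment rates) gives the causal effect.
Adjusting over the population distribution of customer segment: 0.319·(0.389−0.633) + 0.334·(0.390−0.470) + 0.348·(0.014−0.107) = -0.137.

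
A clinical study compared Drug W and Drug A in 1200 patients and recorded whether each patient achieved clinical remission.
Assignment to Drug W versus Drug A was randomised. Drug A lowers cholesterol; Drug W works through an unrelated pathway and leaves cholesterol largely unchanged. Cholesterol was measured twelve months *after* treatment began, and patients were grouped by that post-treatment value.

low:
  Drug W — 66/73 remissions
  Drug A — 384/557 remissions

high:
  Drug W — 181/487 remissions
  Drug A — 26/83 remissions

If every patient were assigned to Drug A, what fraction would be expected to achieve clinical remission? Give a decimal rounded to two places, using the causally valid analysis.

The stratified and pooled comparisons disagree (Drug W wins within each cholesterol; Drug A wins overall), so the answer turns on the causal role of cholesterol.
Cholesterol is recorded after the drug and is itself shifted by it — it sits on the causal path from drug to outcome. Conditioning on a mediator would strip out part of the effect we want; the pooled comparison gives the total causal effect.
So P(outcome | do(Drug A)) is just the pooled rate for Drug A: 410/640 = 0.641.

0.64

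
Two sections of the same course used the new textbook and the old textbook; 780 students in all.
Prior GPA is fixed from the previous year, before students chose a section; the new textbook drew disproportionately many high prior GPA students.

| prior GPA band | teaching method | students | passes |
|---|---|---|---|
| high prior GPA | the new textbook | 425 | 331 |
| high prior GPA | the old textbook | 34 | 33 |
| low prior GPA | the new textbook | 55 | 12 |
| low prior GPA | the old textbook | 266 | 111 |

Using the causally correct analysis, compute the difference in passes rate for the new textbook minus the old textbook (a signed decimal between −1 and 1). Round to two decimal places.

The stratified and pooled comparisons disagree (the old textbook wins within each prior GPA band; the new textbook wins overall), so the answer turns on the causal role of prior GPA band.
Prior GPA band satisfies the back-door criterion: it is not a descendant of the teaching method, and it blocks the spurious path from teaching method to outcome. Adjusting for it (i.e., using the within-prior GPA band rates) gives the causal effect.
Adjusting over the population distribution of prior GPA band: 0.588·(0.779−0.971) + 0.412·(0.218−0.417) = -0.195.

-0.19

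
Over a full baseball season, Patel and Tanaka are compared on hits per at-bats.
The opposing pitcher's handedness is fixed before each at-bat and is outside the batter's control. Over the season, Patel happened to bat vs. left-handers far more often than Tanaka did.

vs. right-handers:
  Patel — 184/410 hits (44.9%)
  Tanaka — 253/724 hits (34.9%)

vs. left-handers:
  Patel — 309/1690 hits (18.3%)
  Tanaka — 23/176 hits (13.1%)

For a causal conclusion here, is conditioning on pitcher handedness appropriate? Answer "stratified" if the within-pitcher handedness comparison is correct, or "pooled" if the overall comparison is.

stratified

Pitcher handedness satisfies the back-door criterion: it is not a descendant of the player, and it blocks the spurious path from player to outcome. Adjusting for it (i.e., using the within-pitcher handedness rates) gives the causal effect.
Within each level — vs. right-handers: 44.9% vs 34.9%; vs. left-handers: 18.3% vs 13.1% — Patel is higher every time.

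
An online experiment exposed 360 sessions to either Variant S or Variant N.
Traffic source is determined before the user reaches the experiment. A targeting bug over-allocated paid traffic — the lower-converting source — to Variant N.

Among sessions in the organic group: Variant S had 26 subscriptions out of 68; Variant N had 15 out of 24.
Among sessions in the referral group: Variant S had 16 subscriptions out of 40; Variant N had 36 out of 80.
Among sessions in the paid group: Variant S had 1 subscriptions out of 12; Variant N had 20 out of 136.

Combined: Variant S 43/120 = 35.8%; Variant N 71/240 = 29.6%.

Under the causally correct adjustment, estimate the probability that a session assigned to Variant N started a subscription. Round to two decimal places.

0.37

Traffic source satisfies the back-door criterion: it is not a descendant of the variant, and it blocks the spurious path from variant to outcome. Adjusting for it (i.e., using the within-traffic source rates) gives the causal effect.
Standardising Variant N to the population traffic source mix: 0.256·15/24 + 0.333·36/80 + 0.411·20/136 = 0.370.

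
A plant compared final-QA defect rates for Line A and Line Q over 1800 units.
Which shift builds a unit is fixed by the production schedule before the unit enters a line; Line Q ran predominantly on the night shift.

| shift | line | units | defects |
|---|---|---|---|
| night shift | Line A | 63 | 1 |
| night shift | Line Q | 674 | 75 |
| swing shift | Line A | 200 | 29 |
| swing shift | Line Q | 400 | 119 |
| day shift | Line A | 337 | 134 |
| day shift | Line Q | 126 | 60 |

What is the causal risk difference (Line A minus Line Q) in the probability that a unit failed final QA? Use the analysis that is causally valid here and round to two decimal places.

-0.11

Shift differs across lines for reasons unrelated to any effect of the line itself, and it separately predicts the outcome — a classic confounder. We must compare within shift levels.
Adjusting over the population distribution of shift: 0.409·(0.016−0.111) + 0.333·(0.145−0.297) + 0.257·(0.398−0.476) = -0.110.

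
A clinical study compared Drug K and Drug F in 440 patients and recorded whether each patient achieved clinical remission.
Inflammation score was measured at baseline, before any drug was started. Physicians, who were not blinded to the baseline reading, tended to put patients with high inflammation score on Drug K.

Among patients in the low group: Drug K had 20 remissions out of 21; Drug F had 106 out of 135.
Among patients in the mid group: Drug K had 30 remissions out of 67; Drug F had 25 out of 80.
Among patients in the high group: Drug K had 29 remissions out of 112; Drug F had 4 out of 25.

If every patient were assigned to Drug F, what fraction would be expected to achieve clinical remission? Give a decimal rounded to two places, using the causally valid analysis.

0.43

The imbalance in inflammation score arose from how patients were allocated, not from anything the drug did; and inflammation score independently affects the outcome. The pooled gap is confounded — condition on inflammation score.
Standardising Drug F to the population inflammation score mix: 0.355·106/135 + 0.334·25/80 + 0.311·4/25 = 0.433.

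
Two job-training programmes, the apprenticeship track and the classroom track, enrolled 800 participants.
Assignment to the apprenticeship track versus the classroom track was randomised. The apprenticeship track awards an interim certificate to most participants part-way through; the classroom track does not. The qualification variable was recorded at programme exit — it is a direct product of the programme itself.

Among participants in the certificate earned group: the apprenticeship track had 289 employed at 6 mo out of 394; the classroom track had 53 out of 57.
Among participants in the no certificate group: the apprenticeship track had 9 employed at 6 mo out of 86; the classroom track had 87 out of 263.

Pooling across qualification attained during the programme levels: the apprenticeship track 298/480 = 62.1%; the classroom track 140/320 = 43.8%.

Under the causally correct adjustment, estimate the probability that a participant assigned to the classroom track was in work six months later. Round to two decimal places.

0.44

The distribution of qualification attained during the programme is itself part of what the programme does — it is an intermediate outcome. Holding it fixed would remove that part of the effect; the total effect is the pooled difference.
So P(outcome | do(the classroom track)) is just the pooled rate for the classroom track: 140/320 = 0.438.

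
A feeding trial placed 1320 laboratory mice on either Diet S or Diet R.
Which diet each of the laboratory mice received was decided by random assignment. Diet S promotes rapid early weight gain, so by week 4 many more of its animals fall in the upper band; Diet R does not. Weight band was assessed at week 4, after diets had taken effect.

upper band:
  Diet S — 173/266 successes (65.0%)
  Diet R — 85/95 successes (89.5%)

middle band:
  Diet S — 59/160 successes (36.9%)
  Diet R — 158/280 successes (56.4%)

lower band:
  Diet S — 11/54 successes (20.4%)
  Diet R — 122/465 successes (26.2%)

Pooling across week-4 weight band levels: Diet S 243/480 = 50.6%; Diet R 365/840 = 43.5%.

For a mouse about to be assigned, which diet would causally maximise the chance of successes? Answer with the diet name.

The week-4 weight band-specific comparison favours Diet R throughout, but the pooled figures favour Diet S. The question is whether to condition on week-4 weight band.
Week-4 weight band is recorded after the diet and is itself shifted by it — it sits on the causal path from diet to outcome. Conditioning on a mediator would strip out part of the effect we want; the pooled comparison gives the total causal effect.
Pooled: Diet S 50.6% vs Diet R 43.5%; Diet S is higher overall.

Diet S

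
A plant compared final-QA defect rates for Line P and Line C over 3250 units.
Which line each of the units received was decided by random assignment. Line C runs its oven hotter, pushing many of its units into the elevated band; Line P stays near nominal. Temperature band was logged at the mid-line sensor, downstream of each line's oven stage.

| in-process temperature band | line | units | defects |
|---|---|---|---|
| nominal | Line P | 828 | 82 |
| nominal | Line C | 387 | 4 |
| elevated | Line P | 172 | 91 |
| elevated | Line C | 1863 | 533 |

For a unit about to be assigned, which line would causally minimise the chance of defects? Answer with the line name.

Line P

The stratified and pooled comparisons disagree (Line C wins within each in-process temperature band; Line P wins overall), so the answer turns on the causal role of in-process temperature band.
Because the line influences in-process temperature band, in-process temperature band is a post-treatment mediator, not a confounder. Stratifying on it would bias the estimate; the causal effect is the crude pooled difference.
Pooled: Line P 17.3% vs Line C 23.9%; Line P is lower overall.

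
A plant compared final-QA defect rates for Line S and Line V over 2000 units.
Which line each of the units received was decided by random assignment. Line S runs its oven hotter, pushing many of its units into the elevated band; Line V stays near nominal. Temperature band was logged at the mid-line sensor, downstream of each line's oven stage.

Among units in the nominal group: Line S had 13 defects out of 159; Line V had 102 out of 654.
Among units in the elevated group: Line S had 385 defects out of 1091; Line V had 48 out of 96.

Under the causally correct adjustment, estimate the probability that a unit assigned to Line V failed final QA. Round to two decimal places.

Because the line influences in-process temperature band, in-process temperature band is a post-treatment mediator, not a confounder. Stratifying on it would bias the estimate; the causal effect is the crude pooled difference.
So P(outcome | do(Line V)) is just the pooled rate for Line V: 150/750 = 0.200.

0.20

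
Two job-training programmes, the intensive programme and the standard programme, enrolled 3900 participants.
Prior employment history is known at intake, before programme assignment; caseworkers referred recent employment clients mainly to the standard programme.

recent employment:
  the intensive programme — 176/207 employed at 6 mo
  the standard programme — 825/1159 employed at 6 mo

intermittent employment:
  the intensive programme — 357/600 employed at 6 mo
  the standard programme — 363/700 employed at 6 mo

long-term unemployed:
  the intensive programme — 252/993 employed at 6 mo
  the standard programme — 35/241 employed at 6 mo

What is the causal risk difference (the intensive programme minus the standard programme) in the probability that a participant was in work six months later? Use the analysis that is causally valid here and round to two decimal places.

+0.11

Nothing the programme does changes prior employment history; the imbalance is an allocation artefact. With prior employment history also predicting the outcome, the pooled figure is confounded, and the within-stratum comparison is the causal one.
Adjusting over the population distribution of prior employment history: 0.350·(0.850−0.712) + 0.333·(0.595−0.519) + 0.316·(0.254−0.145) = +0.108.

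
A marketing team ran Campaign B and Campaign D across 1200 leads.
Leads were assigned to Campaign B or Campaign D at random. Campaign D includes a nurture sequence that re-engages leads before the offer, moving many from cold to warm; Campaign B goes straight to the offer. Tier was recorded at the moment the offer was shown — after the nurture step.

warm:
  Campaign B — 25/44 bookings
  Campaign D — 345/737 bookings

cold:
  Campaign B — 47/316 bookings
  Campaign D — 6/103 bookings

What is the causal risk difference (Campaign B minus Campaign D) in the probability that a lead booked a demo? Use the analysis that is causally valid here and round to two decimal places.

-0.22

Engagement tier lies on the pathway campaign → engagement tier → outcome, so adjusting for it blocks the indirect effect. For the total causal effect of campaign, use the unadjusted pooled rates.
The causal difference is the pooled difference: 0.200 − 0.418 = -0.218.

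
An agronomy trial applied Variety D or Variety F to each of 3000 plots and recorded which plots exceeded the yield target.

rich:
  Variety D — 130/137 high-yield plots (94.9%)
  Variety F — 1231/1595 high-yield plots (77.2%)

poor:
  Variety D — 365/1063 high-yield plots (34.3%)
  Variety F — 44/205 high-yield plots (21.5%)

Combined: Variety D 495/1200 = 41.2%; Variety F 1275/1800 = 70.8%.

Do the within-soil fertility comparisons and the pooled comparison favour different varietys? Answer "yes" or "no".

Within each soil fertility level (rich 94.9% vs 77.2%; poor 34.3% vs 21.5%), Variety D has the higher rate every time. Pooled: 41.2% vs 70.8% — Variety F has the higher rate overall. The two comparisons disagree.

yes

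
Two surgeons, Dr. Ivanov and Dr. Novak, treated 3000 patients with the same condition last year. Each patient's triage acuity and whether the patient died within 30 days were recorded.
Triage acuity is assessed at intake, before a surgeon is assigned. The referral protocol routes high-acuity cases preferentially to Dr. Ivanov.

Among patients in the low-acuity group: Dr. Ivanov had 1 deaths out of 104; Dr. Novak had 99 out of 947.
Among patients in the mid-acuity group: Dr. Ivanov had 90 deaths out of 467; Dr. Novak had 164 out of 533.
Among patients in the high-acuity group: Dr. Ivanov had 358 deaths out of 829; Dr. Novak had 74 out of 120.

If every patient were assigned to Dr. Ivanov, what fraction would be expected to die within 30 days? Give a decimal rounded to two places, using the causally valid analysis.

Nothing the surgeon does changes triage acuity; the imbalance is an allocation artefact. With triage acuity also predicting the outcome, the pooled figure is confounded, and the within-stratum comparison is the causal one.
Standardising Dr. Ivanov to the population triage acuity mix: 0.350·1/104 + 0.333·90/467 + 0.316·358/829 = 0.204.

0.20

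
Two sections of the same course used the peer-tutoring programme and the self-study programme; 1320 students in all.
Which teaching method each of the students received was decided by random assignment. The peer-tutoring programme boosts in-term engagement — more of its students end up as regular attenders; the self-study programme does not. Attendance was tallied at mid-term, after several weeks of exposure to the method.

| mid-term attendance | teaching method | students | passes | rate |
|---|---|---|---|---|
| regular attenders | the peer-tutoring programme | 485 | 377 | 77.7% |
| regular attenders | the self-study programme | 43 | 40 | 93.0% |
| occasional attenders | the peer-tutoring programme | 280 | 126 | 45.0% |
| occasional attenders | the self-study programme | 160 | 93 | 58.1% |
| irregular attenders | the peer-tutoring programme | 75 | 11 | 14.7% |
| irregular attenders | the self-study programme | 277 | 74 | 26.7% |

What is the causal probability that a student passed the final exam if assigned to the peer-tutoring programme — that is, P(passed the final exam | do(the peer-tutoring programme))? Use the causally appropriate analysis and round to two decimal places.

0.61

Because the teaching method influences mid-term attendance, mid-term attendance is a post-treatment mediator, not a confounder. Stratifying on it would bias the estimate; the causal effect is the crude pooled difference.
So P(outcome | do(the peer-tutoring programme)) is just the pooled rate for the peer-tutoring programme: 514/840 = 0.612.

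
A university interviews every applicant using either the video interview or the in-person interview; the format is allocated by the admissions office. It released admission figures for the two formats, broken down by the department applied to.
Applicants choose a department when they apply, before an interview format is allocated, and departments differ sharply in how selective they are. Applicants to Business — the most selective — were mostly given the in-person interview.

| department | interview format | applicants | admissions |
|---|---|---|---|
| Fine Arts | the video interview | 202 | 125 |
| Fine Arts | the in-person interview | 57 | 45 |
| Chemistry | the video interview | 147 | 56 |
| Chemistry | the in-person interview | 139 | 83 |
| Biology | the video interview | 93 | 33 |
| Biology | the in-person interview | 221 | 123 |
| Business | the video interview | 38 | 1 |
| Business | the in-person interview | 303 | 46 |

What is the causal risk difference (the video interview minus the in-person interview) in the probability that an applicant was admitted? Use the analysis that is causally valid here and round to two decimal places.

-0.18

The department-specific comparison favours the in-person interview throughout, but the pooled figures favour the video interview. The question is whether to condition on department.
Department differs across interview formats for reasons unrelated to any effect of the interview format itself, and it separately predicts the outcome — a classic confounder. We must compare within department levels.
Adjusting over the population distribution of department: 0.216·(0.619−0.789) + 0.238·(0.381−0.597) + 0.262·(0.355−0.557) + 0.284·(0.026−0.152) = -0.177.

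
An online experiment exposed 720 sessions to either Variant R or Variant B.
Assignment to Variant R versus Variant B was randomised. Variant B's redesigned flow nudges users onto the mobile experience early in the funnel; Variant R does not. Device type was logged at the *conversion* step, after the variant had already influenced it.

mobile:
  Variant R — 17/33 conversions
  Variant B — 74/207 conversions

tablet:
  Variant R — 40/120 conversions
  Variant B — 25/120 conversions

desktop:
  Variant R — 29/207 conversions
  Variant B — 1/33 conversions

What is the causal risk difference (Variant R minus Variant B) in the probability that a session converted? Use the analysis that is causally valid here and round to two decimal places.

-0.04

Device type is recorded after the variant and is itself shifted by it — it sits on the causal path from variant to outcome. Conditioning on a mediator would strip out part of the effect we want; the pooled comparison gives the total causal effect.
The causal difference is the pooled difference: 0.239 − 0.278 = -0.039.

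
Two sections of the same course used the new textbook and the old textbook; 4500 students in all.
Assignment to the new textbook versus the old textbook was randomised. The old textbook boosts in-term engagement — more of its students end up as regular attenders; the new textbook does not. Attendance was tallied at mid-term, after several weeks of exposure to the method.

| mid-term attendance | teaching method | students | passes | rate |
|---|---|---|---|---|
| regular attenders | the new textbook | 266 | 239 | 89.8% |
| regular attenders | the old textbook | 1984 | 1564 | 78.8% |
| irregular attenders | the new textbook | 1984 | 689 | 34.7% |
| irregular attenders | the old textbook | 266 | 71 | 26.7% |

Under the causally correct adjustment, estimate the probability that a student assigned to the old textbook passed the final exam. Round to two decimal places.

0.73

Mid-term attendance lies on the pathway teaching method → mid-term attendance → outcome, so adjusting for it blocks the indirect effect. For the total causal effect of teaching method, use the unadjusted pooled rates.
So P(outcome | do(the old textbook)) is just the pooled rate for the old textbook: 1635/2250 = 0.727.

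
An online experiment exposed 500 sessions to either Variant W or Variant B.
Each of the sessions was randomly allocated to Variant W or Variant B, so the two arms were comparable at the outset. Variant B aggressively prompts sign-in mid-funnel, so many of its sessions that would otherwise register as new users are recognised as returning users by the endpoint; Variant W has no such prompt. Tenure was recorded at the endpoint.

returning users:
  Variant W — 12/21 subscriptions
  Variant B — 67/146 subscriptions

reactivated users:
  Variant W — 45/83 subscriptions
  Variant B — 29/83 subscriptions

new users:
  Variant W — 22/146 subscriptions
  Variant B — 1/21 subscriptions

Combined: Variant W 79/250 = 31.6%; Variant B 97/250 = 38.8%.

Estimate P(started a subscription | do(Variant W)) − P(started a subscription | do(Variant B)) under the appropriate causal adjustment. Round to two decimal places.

-0.07

User tenure is downstream of the variant. One should not condition on a consequence of treatment, so the overall rates are the right comparison.
The causal difference is the pooled difference: 0.316 − 0.388 = -0.072.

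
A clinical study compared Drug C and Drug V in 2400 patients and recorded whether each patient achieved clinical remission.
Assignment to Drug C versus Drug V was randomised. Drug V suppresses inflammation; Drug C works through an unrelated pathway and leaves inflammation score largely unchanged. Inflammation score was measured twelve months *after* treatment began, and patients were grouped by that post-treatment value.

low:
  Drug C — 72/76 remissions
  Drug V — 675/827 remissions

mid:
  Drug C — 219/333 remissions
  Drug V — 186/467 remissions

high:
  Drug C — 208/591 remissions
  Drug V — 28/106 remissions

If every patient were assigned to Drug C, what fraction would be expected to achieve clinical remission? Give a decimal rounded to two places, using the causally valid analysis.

0.50

Inflammation score is recorded after the drug and is itself shifted by it — it sits on the causal path from drug to outcome. Conditioning on a mediator would strip out part of the effect we want; the pooled comparison gives the total causal effect.
So P(outcome | do(Drug C)) is just the pooled rate for Drug C: 499/1000 = 0.499.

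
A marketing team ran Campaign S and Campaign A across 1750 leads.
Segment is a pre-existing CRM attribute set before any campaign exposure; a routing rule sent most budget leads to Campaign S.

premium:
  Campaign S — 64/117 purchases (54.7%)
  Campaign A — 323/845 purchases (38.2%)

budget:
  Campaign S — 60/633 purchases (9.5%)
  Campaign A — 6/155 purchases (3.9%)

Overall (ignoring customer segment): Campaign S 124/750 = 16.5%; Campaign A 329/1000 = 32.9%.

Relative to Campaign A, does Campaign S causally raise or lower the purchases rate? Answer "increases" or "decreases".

increases

Here customer segment is a common cause — it drives both which campaign a case falls under and the outcome. The crude comparison mixes populations; the stratum-specific rates are the causally relevant ones.
Within each level — premium: 54.7% vs 38.2%; budget: 9.5% vs 3.9% — Campaign S is higher every time.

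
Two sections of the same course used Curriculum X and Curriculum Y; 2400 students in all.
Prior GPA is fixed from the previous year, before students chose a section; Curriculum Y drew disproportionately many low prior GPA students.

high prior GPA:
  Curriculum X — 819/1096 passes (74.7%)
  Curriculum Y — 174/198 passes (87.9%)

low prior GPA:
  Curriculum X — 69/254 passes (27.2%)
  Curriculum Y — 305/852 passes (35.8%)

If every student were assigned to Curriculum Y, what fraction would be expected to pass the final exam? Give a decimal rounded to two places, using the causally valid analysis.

0.64

Since prior GPA band is a pre-existing factor (not a product of the teaching method) and it affects the outcome on its own, it is a confounder. The stratified rates, not the pooled rate, identify the causal effect.
Standardising Curriculum Y to the population prior GPA band mix: 0.539·174/198 + 0.461·305/852 = 0.639.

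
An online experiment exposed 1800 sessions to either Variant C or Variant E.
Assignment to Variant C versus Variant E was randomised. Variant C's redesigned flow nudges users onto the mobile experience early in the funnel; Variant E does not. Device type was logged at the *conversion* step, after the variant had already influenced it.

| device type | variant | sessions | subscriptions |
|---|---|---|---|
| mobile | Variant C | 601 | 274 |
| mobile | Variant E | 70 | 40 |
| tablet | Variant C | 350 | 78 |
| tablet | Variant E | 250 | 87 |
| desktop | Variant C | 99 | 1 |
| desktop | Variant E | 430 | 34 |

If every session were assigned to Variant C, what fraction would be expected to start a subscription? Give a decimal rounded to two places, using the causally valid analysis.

The distribution of device type is itself part of what the variant does — it is an intermediate outcome. Holding it fixed would remove that part of the effect; the total effect is the pooled difference.
So P(outcome | do(Variant C)) is just the pooled rate for Variant C: 353/1050 = 0.336.

0.34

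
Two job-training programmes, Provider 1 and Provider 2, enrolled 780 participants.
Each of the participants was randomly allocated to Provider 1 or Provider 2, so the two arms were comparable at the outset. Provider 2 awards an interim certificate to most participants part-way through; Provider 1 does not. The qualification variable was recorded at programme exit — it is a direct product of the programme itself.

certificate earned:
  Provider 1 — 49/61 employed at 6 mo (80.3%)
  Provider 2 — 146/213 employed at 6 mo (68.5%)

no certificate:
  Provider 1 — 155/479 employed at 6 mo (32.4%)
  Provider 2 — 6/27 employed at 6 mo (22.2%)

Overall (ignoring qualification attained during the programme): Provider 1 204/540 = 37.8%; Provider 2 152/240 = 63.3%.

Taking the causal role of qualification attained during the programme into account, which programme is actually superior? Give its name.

Provider 2

Qualification attained during the programme is recorded after the programme and is itself shifted by it — it sits on the causal path from programme to outcome. Conditioning on a mediator would strip out part of the effect we want; the pooled comparison gives the total causal effect.
Pooled: Provider 1 37.8% vs Provider 2 63.3%; Provider 2 is higher overall.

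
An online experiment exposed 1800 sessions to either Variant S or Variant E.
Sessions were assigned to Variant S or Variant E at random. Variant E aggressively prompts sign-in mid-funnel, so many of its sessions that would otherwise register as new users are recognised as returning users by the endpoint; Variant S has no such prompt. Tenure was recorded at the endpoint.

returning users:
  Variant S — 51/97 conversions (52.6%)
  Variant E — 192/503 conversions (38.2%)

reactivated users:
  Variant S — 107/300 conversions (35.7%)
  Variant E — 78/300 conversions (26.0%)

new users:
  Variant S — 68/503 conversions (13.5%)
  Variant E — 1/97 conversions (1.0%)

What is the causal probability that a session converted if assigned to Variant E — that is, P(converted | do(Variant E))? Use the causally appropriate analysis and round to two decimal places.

0.30

User tenure is downstream of the variant. One should not condition on a consequence of treatment, so the overall rates are the right comparison.
So P(outcome | do(Variant E)) is just the pooled rate for Variant E: 271/900 = 0.301.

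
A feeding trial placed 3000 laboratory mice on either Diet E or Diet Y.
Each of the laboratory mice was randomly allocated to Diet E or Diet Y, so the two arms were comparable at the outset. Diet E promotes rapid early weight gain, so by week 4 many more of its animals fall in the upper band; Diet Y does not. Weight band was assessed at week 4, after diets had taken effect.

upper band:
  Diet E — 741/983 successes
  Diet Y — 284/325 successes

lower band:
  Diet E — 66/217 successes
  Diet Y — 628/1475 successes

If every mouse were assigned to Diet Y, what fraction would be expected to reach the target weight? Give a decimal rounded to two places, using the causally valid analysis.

Within every week-4 weight band level Diet Y has the higher rate, yet pooled Diet E does — Simpson's reversal.
Week-4 weight band is downstream of the diet. One should not condition on a consequence of treatment, so the overall rates are the right comparison.
So P(outcome | do(Diet Y)) is just the pooled rate for Diet Y: 912/1800 = 0.507.

0.51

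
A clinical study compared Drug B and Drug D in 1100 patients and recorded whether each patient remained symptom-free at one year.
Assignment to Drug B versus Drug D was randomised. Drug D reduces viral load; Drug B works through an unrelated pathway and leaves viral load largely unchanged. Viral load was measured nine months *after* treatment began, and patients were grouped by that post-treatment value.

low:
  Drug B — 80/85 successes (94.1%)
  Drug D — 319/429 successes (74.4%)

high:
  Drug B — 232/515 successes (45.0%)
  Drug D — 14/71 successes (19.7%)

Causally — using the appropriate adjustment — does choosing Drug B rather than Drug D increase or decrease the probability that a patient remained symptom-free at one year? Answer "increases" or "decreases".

decreases

Viral load here is a post-treatment variable shaped by the drug; conditioning on it would introduce bias rather than remove it. The overall comparison is the causal one.
Pooled: Drug B 52.0% vs Drug D 66.6%; Drug D is higher overall.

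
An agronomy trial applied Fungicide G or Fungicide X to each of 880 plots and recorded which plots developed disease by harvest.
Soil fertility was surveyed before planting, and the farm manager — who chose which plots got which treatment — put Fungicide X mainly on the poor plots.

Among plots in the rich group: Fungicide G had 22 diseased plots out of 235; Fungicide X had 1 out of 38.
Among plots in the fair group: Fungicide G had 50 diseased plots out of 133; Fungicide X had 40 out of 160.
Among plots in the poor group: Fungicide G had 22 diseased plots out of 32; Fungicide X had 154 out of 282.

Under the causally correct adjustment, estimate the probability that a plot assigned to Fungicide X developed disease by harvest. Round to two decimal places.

0.29

Here soil fertility is a common cause — it drives both which fungicide a case falls under and the outcome. The crude comparison mixes populations; the stratum-specific rates are the causally relevant ones.
Standardising Fungicide X to the population soil fertility mix: 0.310·1/38 + 0.333·40/160 + 0.357·154/282 = 0.286.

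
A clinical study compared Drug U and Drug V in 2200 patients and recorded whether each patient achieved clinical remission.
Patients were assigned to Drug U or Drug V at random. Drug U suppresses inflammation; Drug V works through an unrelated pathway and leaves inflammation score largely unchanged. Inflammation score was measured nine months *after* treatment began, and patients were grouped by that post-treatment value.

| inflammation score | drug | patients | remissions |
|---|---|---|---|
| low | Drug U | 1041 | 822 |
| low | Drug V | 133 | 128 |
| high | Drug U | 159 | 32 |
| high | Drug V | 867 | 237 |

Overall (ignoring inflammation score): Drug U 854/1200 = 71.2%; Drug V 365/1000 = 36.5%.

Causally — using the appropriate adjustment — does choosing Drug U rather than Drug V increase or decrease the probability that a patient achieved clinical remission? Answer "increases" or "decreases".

increases

The inflammation score-specific comparison favours Drug V throughout, but the pooled figures favour Drug U. The question is whether to condition on inflammation score.
Stratifying would compare drugs among patients the drugs themselves sorted into inflammation score groups — a form of selection on an intermediate. The unconditioned pooled rates give the total causal effect.
Pooled: Drug U 71.2% vs Drug V 36.5%; Drug U is higher overall.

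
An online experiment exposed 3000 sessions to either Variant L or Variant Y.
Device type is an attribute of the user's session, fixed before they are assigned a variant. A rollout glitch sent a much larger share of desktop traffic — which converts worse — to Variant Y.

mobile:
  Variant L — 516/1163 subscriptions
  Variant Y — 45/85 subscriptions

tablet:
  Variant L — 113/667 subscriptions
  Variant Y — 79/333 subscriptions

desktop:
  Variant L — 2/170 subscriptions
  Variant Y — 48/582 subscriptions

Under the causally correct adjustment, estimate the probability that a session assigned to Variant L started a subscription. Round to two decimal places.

Here device type is a common cause — it drives both which variant a case falls under and the outcome. The crude comparison mixes populations; the stratum-specific rates are the causally relevant ones.
Standardising Variant L to the population device type mix: 0.416·516/1163 + 0.333·113/667 + 0.251·2/170 = 0.244.

0.24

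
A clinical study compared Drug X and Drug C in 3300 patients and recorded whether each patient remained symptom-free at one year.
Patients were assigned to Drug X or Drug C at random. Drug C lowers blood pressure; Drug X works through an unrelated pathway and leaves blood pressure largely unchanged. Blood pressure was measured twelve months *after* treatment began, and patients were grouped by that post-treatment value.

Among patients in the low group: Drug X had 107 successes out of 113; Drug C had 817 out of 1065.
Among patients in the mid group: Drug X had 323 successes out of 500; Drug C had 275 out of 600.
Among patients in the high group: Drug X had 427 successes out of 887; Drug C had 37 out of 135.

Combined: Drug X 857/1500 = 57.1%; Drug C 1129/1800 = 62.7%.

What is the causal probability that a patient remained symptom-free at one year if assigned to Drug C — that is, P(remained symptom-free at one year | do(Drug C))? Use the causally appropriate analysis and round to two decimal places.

0.63

Blood pressure here is a post-treatment variable shaped by the drug; conditioning on it would introduce bias rather than remove it. The overall comparison is the causal one.
So P(outcome | do(Drug C)) is just the pooled rate for Drug C: 1129/1800 = 0.627.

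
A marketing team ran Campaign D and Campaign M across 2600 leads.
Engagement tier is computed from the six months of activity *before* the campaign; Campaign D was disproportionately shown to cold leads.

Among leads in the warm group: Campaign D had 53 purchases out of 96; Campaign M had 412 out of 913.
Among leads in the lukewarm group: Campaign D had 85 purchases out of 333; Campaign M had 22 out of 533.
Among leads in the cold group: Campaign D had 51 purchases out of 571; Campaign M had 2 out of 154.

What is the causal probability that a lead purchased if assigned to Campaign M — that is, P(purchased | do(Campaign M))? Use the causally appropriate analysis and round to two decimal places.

0.19

Campaign D is higher inside every engagement tier stratum but Campaign M is higher in aggregate. Whether to stratify depends on how engagement tier relates to the campaign.
Nothing the campaign does changes engagement tier; the imbalance is an allocation artefact. With engagement tier also predicting the outcome, the pooled figure is confounded, and the within-stratum comparison is the causal one.
Standardising Campaign M to the population engagement tier mix: 0.388·412/913 + 0.333·22/533 + 0.279·2/154 = 0.192.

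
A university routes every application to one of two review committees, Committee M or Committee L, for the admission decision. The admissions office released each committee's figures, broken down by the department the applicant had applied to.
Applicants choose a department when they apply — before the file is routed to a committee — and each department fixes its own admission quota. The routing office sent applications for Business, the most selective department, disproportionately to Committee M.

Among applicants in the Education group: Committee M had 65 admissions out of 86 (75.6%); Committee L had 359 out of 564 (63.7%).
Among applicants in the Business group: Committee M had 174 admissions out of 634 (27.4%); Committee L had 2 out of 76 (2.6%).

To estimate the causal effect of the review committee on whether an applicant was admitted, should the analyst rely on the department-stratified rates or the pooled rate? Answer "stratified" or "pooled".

stratified

The imbalance in department arose from how applicants were allocated, not from anything the review committee did; and department independently affects the outcome. The pooled gap is confounded — condition on department.
Within each level — Education: 75.6% vs 63.7%; Business: 27.4% vs 2.6% — Committee M is higher every time.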